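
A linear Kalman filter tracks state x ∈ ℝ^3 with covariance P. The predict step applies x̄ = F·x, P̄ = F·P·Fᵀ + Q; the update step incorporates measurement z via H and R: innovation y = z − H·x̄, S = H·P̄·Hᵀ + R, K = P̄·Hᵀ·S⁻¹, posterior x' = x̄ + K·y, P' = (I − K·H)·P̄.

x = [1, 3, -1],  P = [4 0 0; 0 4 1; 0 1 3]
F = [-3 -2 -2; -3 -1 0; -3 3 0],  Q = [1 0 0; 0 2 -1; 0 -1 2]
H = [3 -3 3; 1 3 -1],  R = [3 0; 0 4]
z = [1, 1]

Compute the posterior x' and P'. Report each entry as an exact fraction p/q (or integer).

x' = [123883/114703, -58730/114703, -7342/6037]
P' = [562314/114703 -490735/114703 -54901/6037; -490735/114703 542717/114703 54876/6037; -54901/6037 54876/6037 111739/6037]

x̄ = F·x = [-7, -6, 6]
P̄ = F·P·Fᵀ + Q = [73 46 6; 46 42 23; 6 23 74]
y = z − H·x̄ = [-14, 32]
S = H·P̄·Hᵀ + R = [570 171; 171 655]
K = P̄·Hᵀ·S⁻¹ = [9930/114703 1753/6037; 9192/114703 1247/6037; 1962/6037 -503/6037]
x' = x̄ + K·y = [123883/114703, -58730/114703, -7342/6037]
P' = (I − K·H)·P̄ = [562314/114703 -490735/114703 -54901/6037; -490735/114703 542717/114703 54876/6037; -54901/6037 54876/6037 111739/6037]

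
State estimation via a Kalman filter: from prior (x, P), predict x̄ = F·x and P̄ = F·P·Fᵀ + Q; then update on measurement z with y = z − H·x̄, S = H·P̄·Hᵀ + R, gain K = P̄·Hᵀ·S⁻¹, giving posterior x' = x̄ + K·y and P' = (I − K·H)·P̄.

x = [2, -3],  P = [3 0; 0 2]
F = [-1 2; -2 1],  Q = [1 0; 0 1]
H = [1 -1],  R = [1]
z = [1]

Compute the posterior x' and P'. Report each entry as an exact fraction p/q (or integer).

x' = [-15/2, -33/4]
P' = [23/2 45/4; 45/4 95/8]

x̄ = F·x = [-8, -7]
P̄ = F·P·Fᵀ + Q = [12 10; 10 15]
y = z − H·x̄ = [2]
S = H·P̄·Hᵀ + R = [8]
K = P̄·Hᵀ·S⁻¹ = [1/4; -5/8]
x' = x̄ + K·y = [-15/2, -33/4]
P' = (I − K·H)·P̄ = [23/2 45/4; 45/4 95/8]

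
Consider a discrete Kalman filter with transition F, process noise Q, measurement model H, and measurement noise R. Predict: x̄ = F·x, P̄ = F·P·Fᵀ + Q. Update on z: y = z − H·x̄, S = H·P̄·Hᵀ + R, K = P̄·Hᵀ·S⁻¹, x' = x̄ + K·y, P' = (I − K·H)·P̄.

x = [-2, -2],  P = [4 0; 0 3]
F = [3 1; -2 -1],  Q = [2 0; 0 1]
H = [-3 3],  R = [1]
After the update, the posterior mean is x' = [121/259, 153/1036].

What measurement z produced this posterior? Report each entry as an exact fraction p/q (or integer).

x̄ = F·x = [-8, 6]
P̄ = F·P·Fᵀ + Q = [41 -27; -27 20]
S = H·P̄·Hᵀ + R = [1036]
K = P̄·Hᵀ·S⁻¹ = [-51/259; 141/1036]
x' − x̄ = [2193/259, -6063/1036] = K·y
y = (KᵀK)⁻¹·Kᵀ·(x' − x̄) = [-43]
z = y + H·x̄ = [-43] + [42] = [-1]

z = [-1]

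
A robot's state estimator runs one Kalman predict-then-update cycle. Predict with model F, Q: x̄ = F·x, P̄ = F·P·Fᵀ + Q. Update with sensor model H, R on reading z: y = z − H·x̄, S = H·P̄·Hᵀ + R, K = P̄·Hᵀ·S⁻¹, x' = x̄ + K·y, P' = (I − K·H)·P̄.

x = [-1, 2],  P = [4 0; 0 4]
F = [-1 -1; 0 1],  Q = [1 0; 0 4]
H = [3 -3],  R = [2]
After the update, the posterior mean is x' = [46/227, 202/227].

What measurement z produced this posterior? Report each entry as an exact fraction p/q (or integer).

x̄ = F·x = [-1, 2]
P̄ = F·P·Fᵀ + Q = [9 -4; -4 8]
S = H·P̄·Hᵀ + R = [227]
K = P̄·Hᵀ·S⁻¹ = [39/227; -36/227]
x' − x̄ = [273/227, -252/227] = K·y
y = (KᵀK)⁻¹·Kᵀ·(x' − x̄) = [7]
z = y + H·x̄ = [7] + [-9] = [-2]

z = [-2]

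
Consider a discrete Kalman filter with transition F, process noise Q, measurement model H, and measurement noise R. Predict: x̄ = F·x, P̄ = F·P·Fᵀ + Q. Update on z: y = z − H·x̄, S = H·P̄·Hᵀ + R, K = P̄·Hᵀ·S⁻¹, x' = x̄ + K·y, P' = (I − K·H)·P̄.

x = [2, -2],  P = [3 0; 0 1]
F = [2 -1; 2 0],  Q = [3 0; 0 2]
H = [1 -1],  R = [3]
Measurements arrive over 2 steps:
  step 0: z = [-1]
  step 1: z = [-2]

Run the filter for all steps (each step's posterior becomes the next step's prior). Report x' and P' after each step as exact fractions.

step 0: x' = [14/3, 14/3], P' = [128/9 116/9; 116/9 122/9]
step 1: x' = [342/97, 572/97], P' = [3481/194 1865/97; 1865/97 2240/97]

step 0: x̄ = F·x = [6, 4]
step 0: P̄ = F·P·Fᵀ + Q = [16 12; 12 14]
step 0: y = z − H·x̄ = [-3]
step 0: S = H·P̄·Hᵀ + R = [9]
step 0: K = P̄·Hᵀ·S⁻¹ = [4/9; -2/9]
step 0: x' = x̄ + K·y = [14/3, 14/3]
step 0: P' = (I − K·H)·P̄ = [128/9 116/9; 116/9 122/9]
step 1: x̄ = F·x = [14/3, 28/3]
step 1: P̄ = F·P·Fᵀ + Q = [197/9 280/9; 280/9 530/9]
step 1: y = z − H·x̄ = [8/3]
step 1: S = H·P̄·Hᵀ + R = [194/9]
step 1: K = P̄·Hᵀ·S⁻¹ = [-83/194; -125/97]
step 1: x' = x̄ + K·y = [342/97, 572/97]
step 1: P' = (I − K·H)·P̄ = [3481/194 1865/97; 1865/97 2240/97]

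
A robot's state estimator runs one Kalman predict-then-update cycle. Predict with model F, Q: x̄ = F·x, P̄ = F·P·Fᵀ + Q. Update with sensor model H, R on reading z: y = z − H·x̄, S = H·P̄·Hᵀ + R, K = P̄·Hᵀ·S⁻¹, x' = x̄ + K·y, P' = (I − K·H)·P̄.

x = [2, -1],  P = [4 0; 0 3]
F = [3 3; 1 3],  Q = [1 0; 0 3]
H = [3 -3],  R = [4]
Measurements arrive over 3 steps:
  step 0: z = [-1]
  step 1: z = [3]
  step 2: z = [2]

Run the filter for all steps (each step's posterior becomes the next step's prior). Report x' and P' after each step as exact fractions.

step 0: x' = [-423/184, -379/184], P' = [6151/184 6051/184; 6051/184 6031/184]
step 1: x' = [352983/114398, 240645/114398], P' = [2125111/57199 2051715/57199; 2051715/57199 2003659/57199]
step 2: x' = [-17770737/78791956, -2467521/2716964], P' = [2865289381/78791956 95338509/2716964; 95338509/2716964 93077969/2716964]

step 0: x̄ = F·x = [3, -1]
step 0: P̄ = F·P·Fᵀ + Q = [64 39; 39 34]
step 0: y = z − H·x̄ = [-13]
step 0: S = H·P̄·Hᵀ + R = [184]
step 0: K = P̄·Hᵀ·S⁻¹ = [75/184; 15/184]
step 0: x' = x̄ + K·y = [-423/184, -379/184]
step 0: P' = (I − K·H)·P̄ = [6151/184 6051/184; 6051/184 6031/184]
step 1: x̄ = F·x = [-1203/92, -195/23]
step 1: P̄ = F·P·Fᵀ + Q = [54685/46 18168/23; 18168/23 12161/23]
step 1: y = z − H·x̄ = [1545/92]
step 1: S = H·P̄·Hᵀ + R = [57199/46]
step 1: K = P̄·Hᵀ·S⁻¹ = [55047/57199; 36042/57199]
step 1: x' = x̄ + K·y = [352983/114398, 240645/114398]
step 1: P' = (I − K·H)·P̄ = [2125111/57199 2051715/57199; 2051715/57199 2003659/57199]
step 2: x̄ = F·x = [890442/57199, 537459/57199]
step 2: P̄ = F·P·Fᵀ + Q = [74146999/57199 49028844/57199; 49028844/57199 32639929/57199]
step 2: y = z − H·x̄ = [-944551/57199]
step 2: S = H·P̄·Hᵀ + R = [78791956/57199]
step 2: K = P̄·Hᵀ·S⁻¹ = [75354465/78791956; 1695405/2716964]
step 2: x' = x̄ + K·y = [-17770737/78791956, -2467521/2716964]
step 2: P' = (I − K·H)·P̄ = [2865289381/78791956 95338509/2716964; 95338509/2716964 93077969/2716964]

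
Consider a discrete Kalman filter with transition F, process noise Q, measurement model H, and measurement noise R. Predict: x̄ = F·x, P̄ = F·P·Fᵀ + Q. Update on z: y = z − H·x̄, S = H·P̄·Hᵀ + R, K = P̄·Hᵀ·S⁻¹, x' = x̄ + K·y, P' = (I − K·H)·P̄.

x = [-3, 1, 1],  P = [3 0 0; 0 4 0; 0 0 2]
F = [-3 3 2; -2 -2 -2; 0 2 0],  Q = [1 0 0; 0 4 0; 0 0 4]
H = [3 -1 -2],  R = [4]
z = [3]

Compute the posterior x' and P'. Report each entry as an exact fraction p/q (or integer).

x̄ = F·x = [14, 2, 2]
P̄ = F·P·Fᵀ + Q = [72 -14 24; -14 40 -16; 24 -16 20]
y = z − H·x̄ = [-33]
S = H·P̄·Hᵀ + R = [504]
K = P̄·Hᵀ·S⁻¹ = [13/36; -25/252; 2/21]
x' = x̄ + K·y = [25/12, 443/84, -8/7]
P' = (I − K·H)·P̄ = [113/18 73/18 20/3; 73/18 4415/126 -236/21; 20/3 -236/21 108/7]

x' = [25/12, 443/84, -8/7]
P' = [113/18 73/18 20/3; 73/18 4415/126 -236/21; 20/3 -236/21 108/7]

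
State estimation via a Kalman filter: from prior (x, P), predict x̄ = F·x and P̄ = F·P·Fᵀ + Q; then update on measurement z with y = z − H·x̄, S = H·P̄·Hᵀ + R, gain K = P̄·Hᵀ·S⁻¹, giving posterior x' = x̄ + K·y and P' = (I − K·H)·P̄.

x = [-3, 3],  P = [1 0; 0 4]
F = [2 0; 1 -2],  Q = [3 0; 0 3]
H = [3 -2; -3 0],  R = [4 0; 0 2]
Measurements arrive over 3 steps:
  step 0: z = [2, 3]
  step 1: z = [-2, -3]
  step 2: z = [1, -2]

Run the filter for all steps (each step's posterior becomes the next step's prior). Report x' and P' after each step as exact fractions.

step 0: x' = [-3278/2697, -8249/2697], P' = [572/2697 824/2697; 824/2697 3752/2697]
step 1: x' = [1588134/1778819, 4558249/1778819], P' = [348288/1778819 451550/1778819; 451550/1778819 2152211/1778819]
step 2: x' = [585874355/1089979313, -262671287/1089979313], P' = [213118336/1089979313 274861354/1089979313; 274861354/1089979313 1306798881/1089979313]

step 0: x̄ = F·x = [-6, -9]
step 0: P̄ = F·P·Fᵀ + Q = [7 2; 2 20]
step 0: y = z − H·x̄ = [2, -15]
step 0: S = H·P̄·Hᵀ + R = [123 -51; -51 65]
step 0: K = P̄·Hᵀ·S⁻¹ = [17/2697 -286/899; -1258/2697 -412/899]
step 0: x' = x̄ + K·y = [-3278/2697, -8249/2697]
step 0: P' = (I − K·H)·P̄ = [572/2697 824/2697; 824/2697 3752/2697]
step 1: x̄ = F·x = [-6556/2697, 13220/2697]
step 1: P̄ = F·P·Fᵀ + Q = [10379/2697 -2152/2697; -2152/2697 20375/2697]
step 1: y = z − H·x̄ = [40714/2697, -9253/899]
step 1: S = H·P̄·Hᵀ + R = [211523/2697 -35441/899; -35441/899 32935/899]
step 1: K = P̄·Hᵀ·S⁻¹ = [5063/254117 -522432/1778819; -105349/254117 -677325/1778819]
step 1: x' = x̄ + K·y = [1588134/1778819, 4558249/1778819]
step 1: P' = (I − K·H)·P̄ = [348288/1778819 451550/1778819; 451550/1778819 2152211/1778819]
step 2: x̄ = F·x = [3176268/1778819, -7528364/1778819]
step 2: P̄ = F·P·Fᵀ + Q = [6729609/1778819 -1109624/1778819; -1109624/1778819 12487389/1778819]
step 2: y = z − H·x̄ = [-22806713/1778819, 5971166/1778819]
step 2: S = H·P̄·Hᵀ + R = [130946801/1778819 -67224225/1778819; -67224225/1778819 64124119/1778819]
step 2: K = P̄·Hᵀ·S⁻¹ = [22408075/1089979313 -319677504/1089979313; -447253425/1089979313 -412292031/1089979313]
step 2: x' = x̄ + K·y = [585874355/1089979313, -262671287/1089979313]
step 2: P' = (I − K·H)·P̄ = [213118336/1089979313 274861354/1089979313; 274861354/1089979313 1306798881/1089979313]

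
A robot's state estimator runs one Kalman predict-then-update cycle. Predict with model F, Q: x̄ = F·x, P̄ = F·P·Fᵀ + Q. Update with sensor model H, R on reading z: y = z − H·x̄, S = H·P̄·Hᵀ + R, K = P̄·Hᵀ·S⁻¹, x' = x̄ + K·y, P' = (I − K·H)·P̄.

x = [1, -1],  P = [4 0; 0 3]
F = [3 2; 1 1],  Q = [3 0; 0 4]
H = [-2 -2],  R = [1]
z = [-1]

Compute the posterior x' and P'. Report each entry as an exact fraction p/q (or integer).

x̄ = F·x = [1, 0]
P̄ = F·P·Fᵀ + Q = [51 18; 18 11]
y = z − H·x̄ = [1]
S = H·P̄·Hᵀ + R = [393]
K = P̄·Hᵀ·S⁻¹ = [-46/131; -58/393]
x' = x̄ + K·y = [85/131, -58/393]
P' = (I − K·H)·P̄ = [333/131 -310/131; -310/131 959/393]

x' = [85/131, -58/393]
P' = [333/131 -310/131; -310/131 959/393]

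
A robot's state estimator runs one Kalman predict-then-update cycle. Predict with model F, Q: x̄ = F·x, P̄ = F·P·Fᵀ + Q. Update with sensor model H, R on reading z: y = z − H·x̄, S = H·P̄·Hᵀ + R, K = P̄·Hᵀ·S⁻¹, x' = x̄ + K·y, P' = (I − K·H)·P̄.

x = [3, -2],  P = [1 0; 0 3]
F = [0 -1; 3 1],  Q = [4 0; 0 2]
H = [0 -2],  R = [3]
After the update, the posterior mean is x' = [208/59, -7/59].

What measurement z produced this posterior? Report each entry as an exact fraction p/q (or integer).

z = [1]

x̄ = F·x = [2, 7]
P̄ = F·P·Fᵀ + Q = [7 -3; -3 14]
S = H·P̄·Hᵀ + R = [59]
K = P̄·Hᵀ·S⁻¹ = [6/59; -28/59]
x' − x̄ = [90/59, -420/59] = K·y
y = (KᵀK)⁻¹·Kᵀ·(x' − x̄) = [15]
z = y + H·x̄ = [15] + [-14] = [1]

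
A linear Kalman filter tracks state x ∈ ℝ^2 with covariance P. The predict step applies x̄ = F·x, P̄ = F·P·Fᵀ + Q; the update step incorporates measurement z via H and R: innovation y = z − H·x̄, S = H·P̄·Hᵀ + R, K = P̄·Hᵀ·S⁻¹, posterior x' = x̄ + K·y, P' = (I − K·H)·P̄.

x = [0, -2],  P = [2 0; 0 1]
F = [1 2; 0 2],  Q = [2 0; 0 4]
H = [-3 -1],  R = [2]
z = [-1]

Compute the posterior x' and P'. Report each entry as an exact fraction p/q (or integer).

x̄ = F·x = [-4, -4]
P̄ = F·P·Fᵀ + Q = [8 4; 4 8]
y = z − H·x̄ = [-17]
S = H·P̄·Hᵀ + R = [106]
K = P̄·Hᵀ·S⁻¹ = [-14/53; -10/53]
x' = x̄ + K·y = [26/53, -42/53]
P' = (I − K·H)·P̄ = [32/53 -68/53; -68/53 224/53]

x' = [26/53, -42/53]
P' = [32/53 -68/53; -68/53 224/53]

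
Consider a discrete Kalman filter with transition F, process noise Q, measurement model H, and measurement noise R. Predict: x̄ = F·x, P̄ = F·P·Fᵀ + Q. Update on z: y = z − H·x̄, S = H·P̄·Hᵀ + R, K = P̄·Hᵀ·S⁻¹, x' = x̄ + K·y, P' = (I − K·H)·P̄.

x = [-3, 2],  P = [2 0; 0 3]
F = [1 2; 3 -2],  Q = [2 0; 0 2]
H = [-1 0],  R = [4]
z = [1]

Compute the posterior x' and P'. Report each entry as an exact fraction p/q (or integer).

x' = [-3/5, -62/5]
P' = [16/5 -6/5; -6/5 151/5]

x̄ = F·x = [1, -13]
P̄ = F·P·Fᵀ + Q = [16 -6; -6 32]
y = z − H·x̄ = [2]
S = H·P̄·Hᵀ + R = [20]
K = P̄·Hᵀ·S⁻¹ = [-4/5; 3/10]
x' = x̄ + K·y = [-3/5, -62/5]
P' = (I − K·H)·P̄ = [16/5 -6/5; -6/5 151/5]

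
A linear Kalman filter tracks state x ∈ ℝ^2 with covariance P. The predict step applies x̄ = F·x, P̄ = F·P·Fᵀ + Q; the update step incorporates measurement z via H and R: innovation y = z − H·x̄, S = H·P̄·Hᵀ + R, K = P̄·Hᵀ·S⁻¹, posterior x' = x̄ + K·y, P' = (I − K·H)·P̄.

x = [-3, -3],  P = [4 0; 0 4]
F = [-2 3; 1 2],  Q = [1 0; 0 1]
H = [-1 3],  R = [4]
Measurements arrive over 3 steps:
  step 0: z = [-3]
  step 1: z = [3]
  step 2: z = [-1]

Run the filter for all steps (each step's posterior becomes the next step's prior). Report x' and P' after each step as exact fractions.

step 0: x' = [-37/10, -121/50], P' = [317/6 527/30; 527/30 941/150]
step 1: x' = [-82353/17984, -19653/35968], P' = [14257/2248 8521/4496; 8521/4496 9013/8992]
step 2: x' = [16013167/4287930, 668813/857586], P' = [27787831/4287930 1668641/857586; 1668641/857586 869675/857586]

step 0: x̄ = F·x = [-3, -9]
step 0: P̄ = F·P·Fᵀ + Q = [53 16; 16 21]
step 0: y = z − H·x̄ = [21]
step 0: S = H·P̄·Hᵀ + R = [150]
step 0: K = P̄·Hᵀ·S⁻¹ = [-1/30; 47/150]
step 0: x' = x̄ + K·y = [-37/10, -121/50]
step 0: P' = (I − K·H)·P̄ = [317/6 527/30; 527/30 941/150]
step 1: x̄ = F·x = [7/50, -427/50]
step 1: P̄ = F·P·Fᵀ + Q = [8699/150 -12839/150; -12839/150 22379/150]
step 1: y = z − H·x̄ = [719/25]
step 1: S = H·P̄·Hᵀ + R = [143872/75]
step 1: K = P̄·Hᵀ·S⁻¹ = [-2951/17984; 9997/35968]
step 1: x' = x̄ + K·y = [-82353/17984, -19653/35968]
step 1: P' = (I − K·H)·P̄ = [14257/2248 8521/4496; 8521/4496 9013/8992]
step 2: x̄ = F·x = [270453/35968, -51003/8992]
step 2: P̄ = F·P·Fᵀ + Q = [113717/8992 -19255/2248; -19255/2248 5320/281]
step 2: y = z − H·x̄ = [846521/35968]
step 2: S = H·P̄·Hᵀ + R = [2143965/8992]
step 2: K = P̄·Hᵀ·S⁻¹ = [-344777/2143965; 117548/428793]
step 2: x' = x̄ + K·y = [16013167/4287930, 668813/857586]
step 2: P' = (I − K·H)·P̄ = [27787831/4287930 1668641/857586; 1668641/857586 869675/857586]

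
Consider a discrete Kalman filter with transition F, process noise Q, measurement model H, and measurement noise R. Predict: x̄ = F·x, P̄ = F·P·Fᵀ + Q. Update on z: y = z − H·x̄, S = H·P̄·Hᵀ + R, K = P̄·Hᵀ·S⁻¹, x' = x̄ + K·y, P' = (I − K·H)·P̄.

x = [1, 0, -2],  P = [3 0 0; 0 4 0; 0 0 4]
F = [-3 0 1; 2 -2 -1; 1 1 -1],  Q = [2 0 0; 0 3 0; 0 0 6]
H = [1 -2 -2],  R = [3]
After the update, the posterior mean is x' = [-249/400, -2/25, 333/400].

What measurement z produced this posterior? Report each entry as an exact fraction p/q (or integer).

z = [-2]

x̄ = F·x = [-5, 4, 3]
P̄ = F·P·Fᵀ + Q = [33 -22 -13; -22 35 2; -13 2 17]
S = H·P̄·Hᵀ + R = [400]
K = P̄·Hᵀ·S⁻¹ = [103/400; -6/25; -51/400]
x' − x̄ = [1751/400, -102/25, -867/400] = K·y
y = (KᵀK)⁻¹·Kᵀ·(x' − x̄) = [17]
z = y + H·x̄ = [17] + [-19] = [-2]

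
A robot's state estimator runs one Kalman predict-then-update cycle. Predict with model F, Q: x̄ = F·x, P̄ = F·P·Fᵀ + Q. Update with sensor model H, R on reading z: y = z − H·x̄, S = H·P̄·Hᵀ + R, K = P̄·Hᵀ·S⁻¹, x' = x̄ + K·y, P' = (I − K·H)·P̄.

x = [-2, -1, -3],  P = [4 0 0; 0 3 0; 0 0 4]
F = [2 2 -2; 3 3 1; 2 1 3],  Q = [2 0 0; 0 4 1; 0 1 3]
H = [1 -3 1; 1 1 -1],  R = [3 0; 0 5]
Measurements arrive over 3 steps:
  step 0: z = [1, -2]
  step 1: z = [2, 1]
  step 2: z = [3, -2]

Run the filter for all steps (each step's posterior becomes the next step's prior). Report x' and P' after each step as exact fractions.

step 0: x' = [-938/527, -1693/969, -20852/10013], P' = [2082/527 46/17 2178/527; 46/17 3263/969 1910/323; 2178/527 1910/323 121602/10013]
step 1: x' = [43408492/1505419201, -2027741256/1505419201, -2976480695/1505419201], P' = [5453023102/1505419201 3673225670/1505419201 5464685162/1505419201; 3673225670/1505419201 4768669703/1505419201 8282967388/1505419201; 5464685162/1505419201 8282967388/1505419201 16933456360/1505419201]
step 2: x' = [-49602934553004/67888074980807, -96181172086038/67888074980807, -32372644235613/67888074980807], P' = [244760940137066/67888074980807 164501587427694/67888074980807 244421957896930/67888074980807; 164501587427694/67888074980807 213733745830767/67888074980807 371060696911686/67888074980807; 244421957896930/67888074980807 371060696911686/67888074980807 758872426130846/67888074980807]

step 0: x̄ = F·x = [0, -12, -14]
step 0: P̄ = F·P·Fᵀ + Q = [46 34 -2; 34 71 46; -2 46 58]
step 0: y = z − H·x̄ = [-21, -4]
step 0: S = H·P̄·Hᵀ + R = [262 -109; -109 160]
step 0: K = P̄·Hᵀ·S⁻¹ = [-6/527 266/527; -479/969 31/969; -4882/10013 -4202/10013]
step 0: x' = x̄ + K·y = [-938/527, -1693/969, -20852/10013]
step 0: P' = (I − K·H)·P̄ = [2082/527 46/17 2178/527; 46/17 3263/969 1910/323; 2178/527 1910/323 121602/10013]
step 1: x̄ = F·x = [-86786/30039, -126801/10013, -347083/30039]
step 1: P̄ = F·P·Fᵀ + Q = [634658/30039 119210/10013 -65330/30039; 119210/10013 1912379/10013 2004468/10013; -65330/30039 2004468/10013 6829880/30039]
step 1: y = z − H·x̄ = [-215754/10013, 150145/30039]
step 1: S = H·P̄·Hᵀ + R = [6944008/10013 -22759/10013; -22759/10013 2170982/30039]
step 1: K = P̄·Hᵀ·S⁻¹ = [-3089962/136856291 732312722/1505419201; -71206547/136856291 31785597/1505419201; -74265474/136856291 -637160762/1505419201]
step 1: x' = x̄ + K·y = [43408492/1505419201, -2027741256/1505419201, -2976480695/1505419201]
step 1: P' = (I − K·H)·P̄ = [5453023102/1505419201 3673225670/1505419201 5464685162/1505419201; 3673225670/1505419201 4768669703/1505419201 8282967388/1505419201; 5464685162/1505419201 8282967388/1505419201 16933456360/1505419201]
step 2: x̄ = F·x = [1984295862/1505419201, -5676719/957037, -10870366357/1505419201]
step 2: P̄ = F·P·Fᵀ + Q = [31036020022/1505419201 10522150/957037 -4150712450/1505419201; 10522150/957037 167548853/957037 175035078/957037; -4150712450/1505419201 175035078/957037 313465055906/1505419201]
step 2: y = z − H·x̄ = [-13386108863/1505419201, -6936021634/1505419201]
step 2: S = H·P̄·Hᵀ + R = [961415902688/1505419201 -4874046315/1505419201; -4874046315/1505419201 106326271114/1505419201]
step 2: K = P̄·Hᵀ·S⁻¹ = [-1440621416362/67888074980807 32968113933566/67888074980807; -35212984384307/67888074980807 1434927269355/67888074980807; -36629235569094/67888074980807 -28677954264446/67888074980807]
step 2: x' = x̄ + K·y = [-49602934553004/67888074980807, -96181172086038/67888074980807, -32372644235613/67888074980807]
step 2: P' = (I − K·H)·P̄ = [244760940137066/67888074980807 164501587427694/67888074980807 244421957896930/67888074980807; 164501587427694/67888074980807 213733745830767/67888074980807 371060696911686/67888074980807; 244421957896930/67888074980807 371060696911686/67888074980807 758872426130846/67888074980807]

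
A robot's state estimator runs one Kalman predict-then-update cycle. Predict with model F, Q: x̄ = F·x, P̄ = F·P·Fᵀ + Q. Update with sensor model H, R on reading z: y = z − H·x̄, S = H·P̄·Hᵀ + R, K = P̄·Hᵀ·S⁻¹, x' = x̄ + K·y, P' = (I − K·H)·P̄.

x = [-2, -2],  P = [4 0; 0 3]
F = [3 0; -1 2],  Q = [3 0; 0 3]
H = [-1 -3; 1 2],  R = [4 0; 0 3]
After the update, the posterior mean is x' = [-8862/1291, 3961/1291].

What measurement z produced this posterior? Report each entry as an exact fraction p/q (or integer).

z = [-3, -1]

x̄ = F·x = [-6, -2]
P̄ = F·P·Fᵀ + Q = [39 -12; -12 19]
S = H·P̄·Hᵀ + R = [142 -93; -93 70]
K = P̄·Hᵀ·S⁻¹ = [1185/1291 1851/1291; -732/1291 -493/1291]
x' − x̄ = [-1116/1291, 6543/1291] = K·y
y = (KᵀK)⁻¹·Kᵀ·(x' − x̄) = [-15, 9]
z = y + H·x̄ = [-15, 9] + [12, -10] = [-3, -1]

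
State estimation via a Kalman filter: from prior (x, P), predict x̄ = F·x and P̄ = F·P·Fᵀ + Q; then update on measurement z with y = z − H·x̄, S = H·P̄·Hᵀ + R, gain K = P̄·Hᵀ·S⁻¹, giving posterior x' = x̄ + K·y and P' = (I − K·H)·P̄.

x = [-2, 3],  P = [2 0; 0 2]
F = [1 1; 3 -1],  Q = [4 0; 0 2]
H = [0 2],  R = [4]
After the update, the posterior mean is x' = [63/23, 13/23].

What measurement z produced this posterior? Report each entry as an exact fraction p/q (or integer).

x̄ = F·x = [1, -9]
P̄ = F·P·Fᵀ + Q = [8 4; 4 22]
S = H·P̄·Hᵀ + R = [92]
K = P̄·Hᵀ·S⁻¹ = [2/23; 11/23]
x' − x̄ = [40/23, 220/23] = K·y
y = (KᵀK)⁻¹·Kᵀ·(x' − x̄) = [20]
z = y + H·x̄ = [20] + [-18] = [2]

z = [2]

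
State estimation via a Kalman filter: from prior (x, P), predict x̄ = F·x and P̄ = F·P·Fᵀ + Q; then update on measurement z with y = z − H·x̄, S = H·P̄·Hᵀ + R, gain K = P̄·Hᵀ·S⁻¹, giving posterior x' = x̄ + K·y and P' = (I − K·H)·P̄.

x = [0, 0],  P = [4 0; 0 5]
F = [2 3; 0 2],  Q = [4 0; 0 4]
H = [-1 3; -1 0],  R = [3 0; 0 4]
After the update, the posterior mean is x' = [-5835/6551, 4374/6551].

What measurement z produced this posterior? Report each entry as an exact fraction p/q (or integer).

x̄ = F·x = [0, 0]
P̄ = F·P·Fᵀ + Q = [65 30; 30 24]
S = H·P̄·Hᵀ + R = [104 -25; -25 69]
K = P̄·Hᵀ·S⁻¹ = [100/6551 -6135/6551; 2148/6551 -2070/6551]
x' − x̄ = [-5835/6551, 4374/6551] = K·y
y = (KᵀK)⁻¹·Kᵀ·(x' − x̄) = [3, 1]
z = y + H·x̄ = [3, 1] + [0, 0] = [3, 1]

z = [3, 1]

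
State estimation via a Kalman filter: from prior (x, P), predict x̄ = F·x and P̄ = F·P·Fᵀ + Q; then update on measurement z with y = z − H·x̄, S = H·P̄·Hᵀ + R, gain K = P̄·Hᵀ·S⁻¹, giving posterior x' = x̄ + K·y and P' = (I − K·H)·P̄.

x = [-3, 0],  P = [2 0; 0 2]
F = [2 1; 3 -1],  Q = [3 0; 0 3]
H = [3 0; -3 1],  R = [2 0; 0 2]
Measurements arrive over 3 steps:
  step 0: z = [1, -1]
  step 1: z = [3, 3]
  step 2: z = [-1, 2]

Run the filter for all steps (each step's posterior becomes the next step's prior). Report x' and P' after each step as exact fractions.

step 0: x̄ = F·x = [-6, -9]
step 0: P̄ = F·P·Fᵀ + Q = [13 10; 10 23]
step 0: y = z − H·x̄ = [19, -10]
step 0: S = H·P̄·Hᵀ + R = [119 -87; -87 82]
step 0: K = P̄·Hᵀ·S⁻¹ = [675/2189 -58/2189; 1851/2189 1777/2189]
step 0: x' = x̄ + K·y = [271/2189, -2302/2189]
step 0: P' = (I − K·H)·P̄ = [450/2189 1234/2189; 1234/2189 7256/2189]
step 1: x̄ = F·x = [-160/199, 3115/2189]
step 1: P̄ = F·P·Fᵀ + Q = [1869/199 -302/199; -302/199 10469/2189]
step 1: y = z − H·x̄ = [1077/199, -1828/2189]
step 1: S = H·P̄·Hᵀ + R = [17219/199 -17727/199; -17727/199 219810/2189]
step 1: K = P̄·Hᵀ·S⁻¹ = [134401/549743 -129998/1649229; 2705/5443 8717/16329]
step 1: x' = x̄ + K·y = [964705/1649229, 59876/16329]
step 1: P' = (I − K·H)·P̄ = [268802/1649229 5410/16329; 5410/16329 33664/16329]
step 2: x̄ = F·x = [2658962/549743, -3153361/1649229]
step 2: P̄ = F·P·Fᵀ + Q = [3869533/549743 -413614/549743; -413614/549743 7488509/1649229]
step 2: y = z − H·x̄ = [-8526629/549743, 30382477/1649229]
step 2: S = H·P̄·Hᵀ + R = [35925283/549743 -36066639/549743; -36066639/549743 122709410/1649229]
step 2: K = P̄·Hᵀ·S⁻¹ = [224981283/920362669 -72133278/920362669; 458544015/920362669 488411137/920362669]
step 2: x' = x̄ + K·y = [-366811017/920362669, 125755915/920362669]
step 2: P' = (I − K·H)·P̄ = [149987522/920362669 305696010/920362669; 305696010/920362669 1893910304/920362669]

step 0: x' = [271/2189, -2302/2189], P' = [450/2189 1234/2189; 1234/2189 7256/2189]
step 1: x' = [964705/1649229, 59876/16329], P' = [268802/1649229 5410/16329; 5410/16329 33664/16329]
step 2: x' = [-366811017/920362669, 125755915/920362669], P' = [149987522/920362669 305696010/920362669; 305696010/920362669 1893910304/920362669]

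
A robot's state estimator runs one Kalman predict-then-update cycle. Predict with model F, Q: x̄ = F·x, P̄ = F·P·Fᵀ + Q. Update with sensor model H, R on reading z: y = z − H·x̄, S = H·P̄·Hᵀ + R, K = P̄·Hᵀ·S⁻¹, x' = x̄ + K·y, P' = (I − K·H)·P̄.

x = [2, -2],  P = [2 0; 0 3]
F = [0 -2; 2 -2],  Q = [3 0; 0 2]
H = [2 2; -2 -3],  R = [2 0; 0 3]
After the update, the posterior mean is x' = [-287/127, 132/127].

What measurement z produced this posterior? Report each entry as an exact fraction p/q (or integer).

z = [-3, 1]

x̄ = F·x = [4, 8]
P̄ = F·P·Fᵀ + Q = [15 12; 12 22]
S = H·P̄·Hᵀ + R = [246 -312; -312 405]
K = P̄·Hᵀ·S⁻¹ = [71/127 34/127; -30/127 -154/381]
x' − x̄ = [-795/127, -884/127] = K·y
y = (KᵀK)⁻¹·Kᵀ·(x' − x̄) = [-27, 33]
z = y + H·x̄ = [-27, 33] + [24, -32] = [-3, 1]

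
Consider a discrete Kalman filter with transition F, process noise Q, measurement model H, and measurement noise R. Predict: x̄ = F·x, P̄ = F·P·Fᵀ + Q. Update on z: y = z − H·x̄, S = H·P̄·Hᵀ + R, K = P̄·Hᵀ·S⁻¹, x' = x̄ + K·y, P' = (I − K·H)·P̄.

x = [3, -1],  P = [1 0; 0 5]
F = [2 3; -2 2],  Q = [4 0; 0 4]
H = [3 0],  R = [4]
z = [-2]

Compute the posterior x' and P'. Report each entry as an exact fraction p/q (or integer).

x' = [-306/481, -362/37]
P' = [212/481 8/37; 8/37 568/37]

x̄ = F·x = [3, -8]
P̄ = F·P·Fᵀ + Q = [53 26; 26 28]
y = z − H·x̄ = [-11]
S = H·P̄·Hᵀ + R = [481]
K = P̄·Hᵀ·S⁻¹ = [159/481; 6/37]
x' = x̄ + K·y = [-306/481, -362/37]
P' = (I − K·H)·P̄ = [212/481 8/37; 8/37 568/37]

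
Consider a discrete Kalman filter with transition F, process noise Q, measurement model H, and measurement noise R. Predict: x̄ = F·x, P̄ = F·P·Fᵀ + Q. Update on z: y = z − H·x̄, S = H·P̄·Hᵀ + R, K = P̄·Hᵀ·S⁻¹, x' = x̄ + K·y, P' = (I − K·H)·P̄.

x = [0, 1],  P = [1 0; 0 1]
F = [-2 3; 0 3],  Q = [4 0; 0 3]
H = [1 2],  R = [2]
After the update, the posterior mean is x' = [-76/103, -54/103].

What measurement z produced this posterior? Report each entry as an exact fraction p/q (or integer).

x̄ = F·x = [3, 3]
P̄ = F·P·Fᵀ + Q = [17 9; 9 12]
S = H·P̄·Hᵀ + R = [103]
K = P̄·Hᵀ·S⁻¹ = [35/103; 33/103]
x' − x̄ = [-385/103, -363/103] = K·y
y = (KᵀK)⁻¹·Kᵀ·(x' − x̄) = [-11]
z = y + H·x̄ = [-11] + [9] = [-2]

z = [-2]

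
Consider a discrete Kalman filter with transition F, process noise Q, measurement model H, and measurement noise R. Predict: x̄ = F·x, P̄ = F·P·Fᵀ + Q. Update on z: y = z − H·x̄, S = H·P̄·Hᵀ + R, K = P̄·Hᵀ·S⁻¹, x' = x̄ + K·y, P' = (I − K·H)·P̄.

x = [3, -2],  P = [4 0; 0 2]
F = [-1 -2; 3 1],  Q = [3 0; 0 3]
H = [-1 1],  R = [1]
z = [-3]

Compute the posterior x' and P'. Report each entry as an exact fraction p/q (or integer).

x̄ = F·x = [1, 7]
P̄ = F·P·Fᵀ + Q = [15 -16; -16 41]
y = z − H·x̄ = [-9]
S = H·P̄·Hᵀ + R = [89]
K = P̄·Hᵀ·S⁻¹ = [-31/89; 57/89]
x' = x̄ + K·y = [368/89, 110/89]
P' = (I − K·H)·P̄ = [374/89 343/89; 343/89 400/89]

x' = [368/89, 110/89]
P' = [374/89 343/89; 343/89 400/89]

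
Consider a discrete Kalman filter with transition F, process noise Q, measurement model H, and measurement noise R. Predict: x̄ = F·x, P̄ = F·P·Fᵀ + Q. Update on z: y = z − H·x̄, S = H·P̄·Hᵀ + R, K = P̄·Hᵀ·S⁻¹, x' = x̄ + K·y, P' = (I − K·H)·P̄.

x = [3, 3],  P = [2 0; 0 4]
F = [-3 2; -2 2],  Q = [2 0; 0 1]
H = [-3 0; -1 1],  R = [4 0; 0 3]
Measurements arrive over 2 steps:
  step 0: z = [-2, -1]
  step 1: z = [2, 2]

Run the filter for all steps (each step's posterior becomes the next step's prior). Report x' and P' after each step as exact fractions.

step 0: x̄ = F·x = [-3, 0]
step 0: P̄ = F·P·Fᵀ + Q = [36 28; 28 25]
step 0: y = z − H·x̄ = [-11, -4]
step 0: S = H·P̄·Hᵀ + R = [328 24; 24 8]
step 0: K = P̄·Hᵀ·S⁻¹ = [-21/64 -1/64; -75/256 129/256]
step 0: x' = x̄ + K·y = [43/64, 309/256]
step 0: P' = (I − K·H)·P̄ = [7/16 25/64; 25/64 487/256]
step 1: x̄ = F·x = [51/128, 137/128]
step 1: P̄ = F·P·Fᵀ + Q = [567/64 405/64; 405/64 463/64]
step 1: y = z − H·x̄ = [409/128, 85/64]
step 1: S = H·P̄·Hᵀ + R = [5359/64 243/32; 243/32 103/16]
step 1: K = P̄·Hᵀ·S⁻¹ = [-1215/3851 -81/3851; -4131/15404 14083/30808]
step 1: x' = x̄ + K·y = [-4911/7702, 50557/61616]
step 1: P' = (I − K·H)·P̄ = [1620/3851 1377/3851; 1377/3851 53265/30808]

step 0: x' = [43/64, 309/256], P' = [7/16 25/64; 25/64 487/256]
step 1: x' = [-4911/7702, 50557/61616], P' = [1620/3851 1377/3851; 1377/3851 53265/30808]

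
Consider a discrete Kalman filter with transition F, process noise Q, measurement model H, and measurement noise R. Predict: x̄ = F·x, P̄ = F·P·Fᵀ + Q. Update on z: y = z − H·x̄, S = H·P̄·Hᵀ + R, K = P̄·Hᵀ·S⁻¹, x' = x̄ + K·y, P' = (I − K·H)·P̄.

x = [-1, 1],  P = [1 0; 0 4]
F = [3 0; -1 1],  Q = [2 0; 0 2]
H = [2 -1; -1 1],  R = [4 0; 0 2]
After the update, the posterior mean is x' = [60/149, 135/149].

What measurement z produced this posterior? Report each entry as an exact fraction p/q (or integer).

z = [1, 1]

x̄ = F·x = [-3, 2]
P̄ = F·P·Fᵀ + Q = [11 -3; -3 7]
S = H·P̄·Hᵀ + R = [67 -38; -38 26]
K = P̄·Hᵀ·S⁻¹ = [59/149 6/149; 21/149 88/149]
x' − x̄ = [507/149, -163/149] = K·y
y = (KᵀK)⁻¹·Kᵀ·(x' − x̄) = [9, -4]
z = y + H·x̄ = [9, -4] + [-8, 5] = [1, 1]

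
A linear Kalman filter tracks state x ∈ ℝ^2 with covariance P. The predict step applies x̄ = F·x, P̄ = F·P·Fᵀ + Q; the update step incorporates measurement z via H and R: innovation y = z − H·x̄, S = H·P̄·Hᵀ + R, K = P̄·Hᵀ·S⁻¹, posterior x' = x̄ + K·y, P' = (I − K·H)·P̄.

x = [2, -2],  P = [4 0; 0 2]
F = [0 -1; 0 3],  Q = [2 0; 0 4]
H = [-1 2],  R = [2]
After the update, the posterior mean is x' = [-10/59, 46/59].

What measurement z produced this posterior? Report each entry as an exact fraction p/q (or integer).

z = [2]

x̄ = F·x = [2, -6]
P̄ = F·P·Fᵀ + Q = [4 -6; -6 22]
S = H·P̄·Hᵀ + R = [118]
K = P̄·Hᵀ·S⁻¹ = [-8/59; 25/59]
x' − x̄ = [-128/59, 400/59] = K·y
y = (KᵀK)⁻¹·Kᵀ·(x' − x̄) = [16]
z = y + H·x̄ = [16] + [-14] = [2]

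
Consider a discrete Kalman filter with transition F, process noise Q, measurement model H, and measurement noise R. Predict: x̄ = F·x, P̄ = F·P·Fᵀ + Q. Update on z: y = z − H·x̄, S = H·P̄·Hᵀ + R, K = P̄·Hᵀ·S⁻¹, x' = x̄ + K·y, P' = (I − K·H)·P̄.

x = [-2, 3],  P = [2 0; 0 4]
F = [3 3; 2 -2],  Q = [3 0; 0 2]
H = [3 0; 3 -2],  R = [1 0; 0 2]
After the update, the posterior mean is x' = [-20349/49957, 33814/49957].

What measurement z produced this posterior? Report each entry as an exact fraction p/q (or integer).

z = [-1, -3]

x̄ = F·x = [3, -10]
P̄ = F·P·Fᵀ + Q = [57 -12; -12 26]
S = H·P̄·Hᵀ + R = [514 585; 585 763]
K = P̄·Hᵀ·S⁻¹ = [16398/49957 195/49957; 24012/49957 -24172/49957]
x' − x̄ = [-170220/49957, 533384/49957] = K·y
y = (KᵀK)⁻¹·Kᵀ·(x' − x̄) = [-10, -32]
z = y + H·x̄ = [-10, -32] + [9, 29] = [-1, -3]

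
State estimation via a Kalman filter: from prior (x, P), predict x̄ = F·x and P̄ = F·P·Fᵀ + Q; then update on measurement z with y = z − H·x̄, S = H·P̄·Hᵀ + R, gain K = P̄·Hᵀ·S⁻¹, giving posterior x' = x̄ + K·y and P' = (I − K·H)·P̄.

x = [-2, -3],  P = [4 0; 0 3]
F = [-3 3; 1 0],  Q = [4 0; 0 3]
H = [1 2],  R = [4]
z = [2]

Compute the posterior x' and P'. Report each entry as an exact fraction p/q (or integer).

x' = [78/17, -28/17]
P' = [1568/51 -698/51; -698/51 353/51]

x̄ = F·x = [-3, -2]
P̄ = F·P·Fᵀ + Q = [67 -12; -12 7]
y = z − H·x̄ = [9]
S = H·P̄·Hᵀ + R = [51]
K = P̄·Hᵀ·S⁻¹ = [43/51; 2/51]
x' = x̄ + K·y = [78/17, -28/17]
P' = (I − K·H)·P̄ = [1568/51 -698/51; -698/51 353/51]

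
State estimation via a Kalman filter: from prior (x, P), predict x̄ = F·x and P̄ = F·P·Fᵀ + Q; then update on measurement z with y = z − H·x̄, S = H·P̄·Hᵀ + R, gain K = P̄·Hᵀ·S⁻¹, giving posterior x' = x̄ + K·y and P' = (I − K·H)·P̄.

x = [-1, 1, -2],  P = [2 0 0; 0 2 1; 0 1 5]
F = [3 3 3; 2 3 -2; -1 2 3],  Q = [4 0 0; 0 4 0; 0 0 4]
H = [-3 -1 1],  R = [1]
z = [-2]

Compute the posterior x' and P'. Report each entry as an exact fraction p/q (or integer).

x̄ = F·x = [-6, 5, -3]
P̄ = F·P·Fᵀ + Q = [103 3 66; 3 38 -17; 66 -17 71]
y = z − H·x̄ = [-12]
S = H·P̄·Hᵀ + R = [693]
K = P̄·Hᵀ·S⁻¹ = [-82/231; -64/693; -10/63]
x' = x̄ + K·y = [-134/77, 1411/231, -23/21]
P' = (I − K·H)·P̄ = [1207/77 -4555/231 566/21; -4555/231 22238/693 -1711/63; 566/21 -1711/63 3373/63]

x' = [-134/77, 1411/231, -23/21]
P' = [1207/77 -4555/231 566/21; -4555/231 22238/693 -1711/63; 566/21 -1711/63 3373/63]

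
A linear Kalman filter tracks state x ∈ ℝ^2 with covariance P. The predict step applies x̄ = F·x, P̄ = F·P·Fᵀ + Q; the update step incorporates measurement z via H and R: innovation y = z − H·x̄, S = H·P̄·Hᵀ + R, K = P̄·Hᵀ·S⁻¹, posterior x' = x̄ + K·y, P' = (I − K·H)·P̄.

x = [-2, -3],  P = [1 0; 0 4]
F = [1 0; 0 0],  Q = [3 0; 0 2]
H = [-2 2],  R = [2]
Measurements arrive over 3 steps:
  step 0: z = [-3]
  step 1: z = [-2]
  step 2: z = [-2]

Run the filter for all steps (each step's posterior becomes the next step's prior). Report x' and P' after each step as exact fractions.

step 0: x' = [2/13, -14/13], P' = [20/13 16/13; 16/13 18/13]
step 1: x' = [128/183, -44/183], P' = [295/183 236/183; 236/183 262/183]
step 2: x' = [2328/2603, -220/2603], P' = [4220/2603 3376/2603; 3376/2603 3742/2603]

step 0: x̄ = F·x = [-2, 0]
step 0: P̄ = F·P·Fᵀ + Q = [4 0; 0 2]
step 0: y = z − H·x̄ = [-7]
step 0: S = H·P̄·Hᵀ + R = [26]
step 0: K = P̄·Hᵀ·S⁻¹ = [-4/13; 2/13]
step 0: x' = x̄ + K·y = [2/13, -14/13]
step 0: P' = (I − K·H)·P̄ = [20/13 16/13; 16/13 18/13]
step 1: x̄ = F·x = [2/13, 0]
step 1: P̄ = F·P·Fᵀ + Q = [59/13 0; 0 2]
step 1: y = z − H·x̄ = [-22/13]
step 1: S = H·P̄·Hᵀ + R = [366/13]
step 1: K = P̄·Hᵀ·S⁻¹ = [-59/183; 26/183]
step 1: x' = x̄ + K·y = [128/183, -44/183]
step 1: P' = (I − K·H)·P̄ = [295/183 236/183; 236/183 262/183]
step 2: x̄ = F·x = [128/183, 0]
step 2: P̄ = F·P·Fᵀ + Q = [844/183 0; 0 2]
step 2: y = z − H·x̄ = [-110/183]
step 2: S = H·P̄·Hᵀ + R = [5206/183]
step 2: K = P̄·Hᵀ·S⁻¹ = [-844/2603; 366/2603]
step 2: x' = x̄ + K·y = [2328/2603, -220/2603]
step 2: P' = (I − K·H)·P̄ = [4220/2603 3376/2603; 3376/2603 3742/2603]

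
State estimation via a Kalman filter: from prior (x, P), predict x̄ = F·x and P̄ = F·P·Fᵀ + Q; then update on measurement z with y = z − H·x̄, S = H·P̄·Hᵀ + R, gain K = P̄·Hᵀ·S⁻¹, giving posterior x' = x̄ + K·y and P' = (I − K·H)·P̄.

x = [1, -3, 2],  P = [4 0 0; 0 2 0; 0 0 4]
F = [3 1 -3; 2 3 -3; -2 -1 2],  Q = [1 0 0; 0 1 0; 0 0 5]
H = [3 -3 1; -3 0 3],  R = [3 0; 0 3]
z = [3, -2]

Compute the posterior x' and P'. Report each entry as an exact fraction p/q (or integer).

x' = [-11905/85092, -132737/85092, -3243/4052]
P' = [154253/85092 196093/85092 6543/4052; 196093/85092 279521/85092 8715/4052; 6543/4052 8715/4052 7089/4052]

x̄ = F·x = [-6, -13, 5]
P̄ = F·P·Fᵀ + Q = [75 66 -50; 66 71 -46; -50 -46 39]
y = z − H·x̄ = [-23, -35]
S = H·P̄·Hᵀ + R = [144 150; 150 1929]
K = P̄·Hᵀ·S⁻¹ = [3961/85092 -8425/42546; -22423/85092 -6539/42546; 191/4052 273/2026]
x' = x̄ + K·y = [-11905/85092, -132737/85092, -3243/4052]
P' = (I − K·H)·P̄ = [154253/85092 196093/85092 6543/4052; 196093/85092 279521/85092 8715/4052; 6543/4052 8715/4052 7089/4052]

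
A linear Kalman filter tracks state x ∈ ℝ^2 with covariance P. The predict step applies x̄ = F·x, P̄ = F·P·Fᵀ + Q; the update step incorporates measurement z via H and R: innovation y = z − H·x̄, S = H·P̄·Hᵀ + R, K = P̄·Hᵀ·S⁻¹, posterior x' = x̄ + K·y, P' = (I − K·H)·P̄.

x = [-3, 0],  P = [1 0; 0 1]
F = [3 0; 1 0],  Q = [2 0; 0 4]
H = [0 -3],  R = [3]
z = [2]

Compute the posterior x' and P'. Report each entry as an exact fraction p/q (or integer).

x' = [-123/16, -13/16]
P' = [149/16 3/16; 3/16 5/16]

x̄ = F·x = [-9, -3]
P̄ = F·P·Fᵀ + Q = [11 3; 3 5]
y = z − H·x̄ = [-7]
S = H·P̄·Hᵀ + R = [48]
K = P̄·Hᵀ·S⁻¹ = [-3/16; -5/16]
x' = x̄ + K·y = [-123/16, -13/16]
P' = (I − K·H)·P̄ = [149/16 3/16; 3/16 5/16]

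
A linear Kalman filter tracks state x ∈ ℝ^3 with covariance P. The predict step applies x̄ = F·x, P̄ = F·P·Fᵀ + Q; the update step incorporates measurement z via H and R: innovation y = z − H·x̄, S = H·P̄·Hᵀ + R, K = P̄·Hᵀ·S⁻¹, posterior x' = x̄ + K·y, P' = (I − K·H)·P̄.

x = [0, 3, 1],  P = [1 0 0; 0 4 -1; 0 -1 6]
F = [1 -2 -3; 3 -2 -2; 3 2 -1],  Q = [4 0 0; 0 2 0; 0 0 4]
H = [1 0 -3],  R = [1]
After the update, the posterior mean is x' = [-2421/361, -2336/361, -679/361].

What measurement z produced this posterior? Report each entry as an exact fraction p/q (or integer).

x̄ = F·x = [-9, -8, 5]
P̄ = F·P·Fᵀ + Q = [63 45 9; 45 43 7; 9 7 39]
S = H·P̄·Hᵀ + R = [361]
K = P̄·Hᵀ·S⁻¹ = [36/361; 24/361; -108/361]
x' − x̄ = [828/361, 552/361, -2484/361] = K·y
y = (KᵀK)⁻¹·Kᵀ·(x' − x̄) = [23]
z = y + H·x̄ = [23] + [-24] = [-1]

z = [-1]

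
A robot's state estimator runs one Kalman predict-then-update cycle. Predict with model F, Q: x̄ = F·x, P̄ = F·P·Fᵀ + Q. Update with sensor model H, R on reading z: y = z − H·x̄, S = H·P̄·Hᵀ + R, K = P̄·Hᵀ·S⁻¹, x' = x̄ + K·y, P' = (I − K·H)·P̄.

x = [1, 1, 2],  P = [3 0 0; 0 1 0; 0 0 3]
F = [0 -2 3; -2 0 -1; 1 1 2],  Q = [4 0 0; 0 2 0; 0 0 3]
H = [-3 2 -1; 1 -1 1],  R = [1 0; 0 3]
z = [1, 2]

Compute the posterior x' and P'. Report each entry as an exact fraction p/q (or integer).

x̄ = F·x = [4, -4, 6]
P̄ = F·P·Fᵀ + Q = [35 -9 16; -9 17 -12; 16 -12 19]
y = z − H·x̄ = [27, -12]
S = H·P̄·Hᵀ + R = [655 -303; -303 148]
K = P̄·Hᵀ·S⁻¹ = [-2392/5131 -2817/5131; -710/5131 -2771/5131; 773/5131 3212/5131]
x' = x̄ + K·y = [-10256/5131, -6442/5131, 13113/5131]
P' = (I − K·H)·P̄ = [16117/5131 21391/5131 -3177/5131; 21391/5131 33759/5131 4055/5131; -3177/5131 4055/5131 16868/5131]

x' = [-10256/5131, -6442/5131, 13113/5131]
P' = [16117/5131 21391/5131 -3177/5131; 21391/5131 33759/5131 4055/5131; -3177/5131 4055/5131 16868/5131]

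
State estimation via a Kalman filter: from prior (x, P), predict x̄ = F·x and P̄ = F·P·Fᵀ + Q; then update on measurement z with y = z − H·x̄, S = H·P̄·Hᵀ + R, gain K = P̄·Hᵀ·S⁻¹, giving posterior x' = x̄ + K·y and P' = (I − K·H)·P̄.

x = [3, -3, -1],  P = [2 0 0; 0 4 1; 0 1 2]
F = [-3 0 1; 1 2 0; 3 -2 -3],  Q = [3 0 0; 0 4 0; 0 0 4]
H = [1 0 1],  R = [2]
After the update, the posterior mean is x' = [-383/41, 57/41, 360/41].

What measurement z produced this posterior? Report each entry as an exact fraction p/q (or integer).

x̄ = F·x = [-10, -3, 18]
P̄ = F·P·Fᵀ + Q = [23 -4 -26; -4 22 -16; -26 -16 68]
S = H·P̄·Hᵀ + R = [41]
K = P̄·Hᵀ·S⁻¹ = [-3/41; -20/41; 42/41]
x' − x̄ = [27/41, 180/41, -378/41] = K·y
y = (KᵀK)⁻¹·Kᵀ·(x' − x̄) = [-9]
z = y + H·x̄ = [-9] + [8] = [-1]

z = [-1]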